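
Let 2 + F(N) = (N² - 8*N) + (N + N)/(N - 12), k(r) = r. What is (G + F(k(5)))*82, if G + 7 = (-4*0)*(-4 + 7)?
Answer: -14596/7 ≈ -2085.1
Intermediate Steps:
G = -7 (G = -7 + (-4*0)*(-4 + 7) = -7 + 0*3 = -7 + 0 = -7)
F(N) = -2 + N² - 8*N + 2*N/(-12 + N) (F(N) = -2 + ((N² - 8*N) + (N + N)/(N - 12)) = -2 + ((N² - 8*N) + (2*N)/(-12 + N)) = -2 + ((N² - 8*N) + 2*N/(-12 + N)) = -2 + (N² - 8*N + 2*N/(-12 + N)) = -2 + N² - 8*N + 2*N/(-12 + N))
(G + F(k(5)))*82 = (-7 + (24 + 5³ - 20*5² + 96*5)/(-12 + 5))*82 = (-7 + (24 + 125 - 20*25 + 480)/(-7))*82 = (-7 - (24 + 125 - 500 + 480)/7)*82 = (-7 - ⅐*129)*82 = (-7 - 129/7)*82 = -178/7*82 = -14596/7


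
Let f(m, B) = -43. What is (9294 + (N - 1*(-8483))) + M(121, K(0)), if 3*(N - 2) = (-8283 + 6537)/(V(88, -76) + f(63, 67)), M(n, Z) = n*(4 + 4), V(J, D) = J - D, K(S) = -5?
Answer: 2267805/121 ≈ 18742.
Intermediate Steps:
M(n, Z) = 8*n (M(n, Z) = n*8 = 8*n)
N = -340/121 (N = 2 + ((-8283 + 6537)/((88 - 1*(-76)) - 43))/3 = 2 + (-1746/((88 + 76) - 43))/3 = 2 + (-1746/(164 - 43))/3 = 2 + (-1746/121)/3 = 2 + (-1746*1/121)/3 = 2 + (1/3)*(-1746/121) = 2 - 582/121 = -340/121 ≈ -2.8099)
(9294 + (N - 1*(-8483))) + M(121, K(0)) = (9294 + (-340/121 - 1*(-8483))) + 8*121 = (9294 + (-340/121 + 8483)) + 968 = (9294 + 1026103/121) + 968 = 2150677/121 + 968 = 2267805/121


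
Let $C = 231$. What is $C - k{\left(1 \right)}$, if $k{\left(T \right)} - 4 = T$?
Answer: $226$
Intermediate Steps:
$k{\left(T \right)} = 4 + T$
$C - k{\left(1 \right)} = 231 - \left(4 + 1\right) = 231 - 5 = 226$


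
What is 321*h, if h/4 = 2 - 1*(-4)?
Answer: 7704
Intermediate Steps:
h = 24 (h = 4*(2 - 1*(-4)) = 4*(2 + 4) = 4*6 = 24)
321*h = 321*24 = 7704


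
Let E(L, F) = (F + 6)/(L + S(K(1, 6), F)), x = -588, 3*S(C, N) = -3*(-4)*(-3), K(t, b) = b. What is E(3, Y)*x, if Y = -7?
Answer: -196/3 ≈ -65.333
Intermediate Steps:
S(C, N) = -12 (S(C, N) = (-3*(-4)*(-3))/3 = (12*(-3))/3 = (⅓)*(-36) = -12)
E(L, F) = (6 + F)/(-12 + L) (E(L, F) = (F + 6)/(L - 12) = (6 + F)/(-12 + L))
E(3, Y)*x = ((6 - 7)/(-12 + 3))*(-588) = (-1/(-9))*(-588) = -⅑*(-1)*(-588) = (⅑)*(-588) = -196/3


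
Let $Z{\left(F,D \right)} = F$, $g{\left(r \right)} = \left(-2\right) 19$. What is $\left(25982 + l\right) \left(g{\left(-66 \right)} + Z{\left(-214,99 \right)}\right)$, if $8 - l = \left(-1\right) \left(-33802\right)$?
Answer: $1968624$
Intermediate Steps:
$g{\left(r \right)} = -38$
$l = -33794$ ($l = 8 - \left(-1\right) \left(-33802\right) = 8 - 33802 = -33794$)
$\left(25982 + l\right) \left(g{\left(-66 \right)} + Z{\left(-214,99 \right)}\right) = \left(25982 - 33794\right) \left(-38 - 214\right) = \left(-7812\right) \left(-252\right) = 1968624$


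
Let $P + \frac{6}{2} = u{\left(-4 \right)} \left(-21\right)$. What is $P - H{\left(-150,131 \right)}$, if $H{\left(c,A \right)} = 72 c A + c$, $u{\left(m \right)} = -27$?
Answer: $1415514$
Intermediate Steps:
$H{\left(c,A \right)} = c + 72 A c$ ($H{\left(c,A \right)} = 72 A c + c = c + 72 A c$)
$P = 564$ ($P = -3 - -567 = -3 + 567 = 564$)
$P - H{\left(-150,131 \right)} = 564 - - 150 \left(1 + 72 \cdot 131\right) = 564 - - 150 \left(1 + 9432\right) = 564 - \left(-150\right) 9433 = 564 - -1414950 = 564 + 1414950 = 1415514$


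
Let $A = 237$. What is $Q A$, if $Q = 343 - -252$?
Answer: $141015$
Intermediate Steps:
$Q = 595$ ($Q = 343 + 252 = 595$)
$Q A = 595 \cdot 237 = 141015$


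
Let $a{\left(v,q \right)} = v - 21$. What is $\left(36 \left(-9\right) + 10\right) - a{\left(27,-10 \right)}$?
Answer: $-320$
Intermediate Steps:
$a{\left(v,q \right)} = -21 + v$ ($a{\left(v,q \right)} = v - 21 = -21 + v$)
$\left(36 \left(-9\right) + 10\right) - a{\left(27,-10 \right)} = \left(36 \left(-9\right) + 10\right) - \left(-21 + 27\right) = \left(-324 + 10\right) - 6 = -314 - 6 = -320$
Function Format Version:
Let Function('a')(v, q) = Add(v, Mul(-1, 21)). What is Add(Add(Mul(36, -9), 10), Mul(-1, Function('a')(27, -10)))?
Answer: -320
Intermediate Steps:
Function('a')(v, q) = Add(-21, v) (Function('a')(v, q) = Add(v, -21) = Add(-21, v))
Add(Add(Mul(36, -9), 10), Mul(-1, Function('a')(27, -10))) = Add(Add(Mul(36, -9), 10), Mul(-1, Add(-21, 27))) = Add(Add(-324, 10), Mul(-1, 6)) = Add(-314, -6) = -320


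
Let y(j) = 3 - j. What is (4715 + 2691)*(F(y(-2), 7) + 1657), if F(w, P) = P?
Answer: 12323584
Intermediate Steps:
(4715 + 2691)*(F(y(-2), 7) + 1657) = (4715 + 2691)*(7 + 1657) = 7406*1664 = 12323584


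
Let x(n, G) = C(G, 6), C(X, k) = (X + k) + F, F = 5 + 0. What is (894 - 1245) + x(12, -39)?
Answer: -379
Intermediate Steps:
F = 5
C(X, k) = 5 + X + k (C(X, k) = (X + k) + 5 = 5 + X + k)
x(n, G) = 11 + G (x(n, G) = 5 + G + 6 = 11 + G)
(894 - 1245) + x(12, -39) = (894 - 1245) + (11 - 39) = -351 - 28 = -379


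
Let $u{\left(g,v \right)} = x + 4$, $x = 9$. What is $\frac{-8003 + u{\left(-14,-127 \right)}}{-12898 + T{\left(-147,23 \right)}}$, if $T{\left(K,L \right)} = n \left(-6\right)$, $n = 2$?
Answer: $\frac{799}{1291} \approx 0.6189$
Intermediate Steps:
$T{\left(K,L \right)} = -12$ ($T{\left(K,L \right)} = 2 \left(-6\right) = -12$)
$u{\left(g,v \right)} = 13$ ($u{\left(g,v \right)} = 9 + 4 = 13$)
$\frac{-8003 + u{\left(-14,-127 \right)}}{-12898 + T{\left(-147,23 \right)}} = \frac{-8003 + 13}{-12898 - 12} = - \frac{7990}{-12910} = \left(-7990\right) \left(- \frac{1}{12910}\right) = \frac{799}{1291}$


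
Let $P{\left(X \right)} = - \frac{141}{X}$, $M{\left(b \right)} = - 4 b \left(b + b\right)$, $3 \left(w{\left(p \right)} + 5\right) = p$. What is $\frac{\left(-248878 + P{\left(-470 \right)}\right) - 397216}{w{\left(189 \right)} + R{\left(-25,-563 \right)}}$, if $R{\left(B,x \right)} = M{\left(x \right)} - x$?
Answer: $\frac{6460937}{25351310} \approx 0.25486$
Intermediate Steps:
$w{\left(p \right)} = -5 + \frac{p}{3}$
$M{\left(b \right)} = - 8 b^{2}$ ($M{\left(b \right)} = - 4 b 2 b = - 8 b^{2}$)
$R{\left(B,x \right)} = - x - 8 x^{2}$ ($R{\left(B,x \right)} = - 8 x^{2} - x = - x - 8 x^{2}$)
$\frac{\left(-248878 + P{\left(-470 \right)}\right) - 397216}{w{\left(189 \right)} + R{\left(-25,-563 \right)}} = \frac{\left(-248878 - \frac{141}{-470}\right) - 397216}{\left(-5 + \frac{1}{3} \cdot 189\right) - 563 \left(-1 - -4504\right)} = \frac{\left(-248878 - - \frac{3}{10}\right) - 397216}{\left(-5 + 63\right) - 563 \left(-1 + 4504\right)} = \frac{\left(-248878 + \frac{3}{10}\right) - 397216}{58 - 2535189} = \frac{- \frac{2488777}{10} - 397216}{58 - 2535189} = - \frac{6460937}{10 \left(-2535131\right)} = \left(- \frac{6460937}{10}\right) \left(- \frac{1}{2535131}\right) = \frac{6460937}{25351310}$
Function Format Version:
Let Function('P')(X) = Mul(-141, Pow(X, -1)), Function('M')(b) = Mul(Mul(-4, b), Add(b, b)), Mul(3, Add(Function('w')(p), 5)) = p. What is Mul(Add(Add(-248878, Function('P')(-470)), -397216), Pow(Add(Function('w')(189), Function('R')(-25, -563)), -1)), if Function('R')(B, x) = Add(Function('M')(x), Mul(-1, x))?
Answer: Rational(6460937, 25351310) ≈ 0.25486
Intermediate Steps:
Function('w')(p) = Add(-5, Mul(Rational(1, 3), p))
Function('M')(b) = Mul(-8, Pow(b, 2)) (Function('M')(b) = Mul(Mul(-4, b), Mul(2, b)) = Mul(-8, Pow(b, 2)))
Function('R')(B, x) = Add(Mul(-1, x), Mul(-8, Pow(x, 2))) (Function('R')(B, x) = Add(Mul(-8, Pow(x, 2)), Mul(-1, x)) = Add(Mul(-1, x), Mul(-8, Pow(x, 2))))
Mul(Add(Add(-248878, Function('P')(-470)), -397216), Pow(Add(Function('w')(189), Function('R')(-25, -563)), -1)) = Mul(Add(Add(-248878, Mul(-141, Pow(-470, -1))), -397216), Pow(Add(Add(-5, Mul(Rational(1, 3), 189)), Mul(-563, Add(-1, Mul(-8, -563)))), -1)) = Mul(Add(Add(-248878, Mul(-141, Rational(-1, 470))), -397216), Pow(Add(Add(-5, 63), Mul(-563, Add(-1, 4504))), -1)) = Mul(Add(Add(-248878, Rational(3, 10)), -397216), Pow(Add(58, Mul(-563, 4503)), -1)) = Mul(Add(Rational(-2488777, 10), -397216), Pow(Add(58, -2535189), -1)) = Mul(Rational(-6460937, 10), Pow(-2535131, -1)) = Mul(Rational(-6460937, 10), Rational(-1, 2535131)) = Rational(6460937, 25351310)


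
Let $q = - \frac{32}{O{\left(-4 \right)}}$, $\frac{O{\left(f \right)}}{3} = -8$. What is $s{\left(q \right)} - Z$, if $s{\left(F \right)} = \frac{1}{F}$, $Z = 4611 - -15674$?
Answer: $- \frac{81137}{4} \approx -20284.0$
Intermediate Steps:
$Z = 20285$ ($Z = 4611 + 15674 = 20285$)
$O{\left(f \right)} = -24$ ($O{\left(f \right)} = 3 \left(-8\right) = -24$)
$q = \frac{4}{3}$ ($q = - \frac{32}{-24} = \left(-32\right) \left(- \frac{1}{24}\right) = \frac{4}{3} \approx 1.3333$)
$s{\left(q \right)} - Z = \frac{1}{\frac{4}{3}} - 20285 = \frac{3}{4} - 20285 = - \frac{81137}{4}$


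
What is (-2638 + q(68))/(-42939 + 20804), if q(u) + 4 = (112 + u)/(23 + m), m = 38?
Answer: 160982/1350235 ≈ 0.11923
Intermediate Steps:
q(u) = -132/61 + u/61 (q(u) = -4 + (112 + u)/(23 + 38) = -4 + (112 + u)/61 = -4 + (112 + u)*(1/61) = -4 + (112/61 + u/61) = -132/61 + u/61)
(-2638 + q(68))/(-42939 + 20804) = (-2638 + (-132/61 + (1/61)*68))/(-42939 + 20804) = (-2638 + (-132/61 + 68/61))/(-22135) = (-2638 - 64/61)*(-1/22135) = -160982/61*(-1/22135) = 160982/1350235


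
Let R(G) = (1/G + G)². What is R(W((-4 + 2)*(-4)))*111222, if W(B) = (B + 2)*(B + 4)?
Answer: 1281455401379/800 ≈ 1.6018e+9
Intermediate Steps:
W(B) = (2 + B)*(4 + B)
R(G) = (G + 1/G)²
R(W((-4 + 2)*(-4)))*111222 = ((1 + (8 + ((-4 + 2)*(-4))² + 6*((-4 + 2)*(-4)))²)²/(8 + ((-4 + 2)*(-4))² + 6*((-4 + 2)*(-4)))²)*111222 = ((1 + (8 + (-2*(-4))² + 6*(-2*(-4)))²)²/(8 + (-2*(-4))² + 6*(-2*(-4)))²)*111222 = ((1 + (8 + 8² + 6*8)²)²/(8 + 8² + 6*8)²)*111222 = ((1 + (8 + 64 + 48)²)²/(8 + 64 + 48)²)*111222 = ((1 + 120²)²/120²)*111222 = ((1 + 14400)²/14400)*111222 = ((1/14400)*14401²)*111222 = ((1/14400)*207388801)*111222 = (207388801/14400)*111222 = 1281455401379/800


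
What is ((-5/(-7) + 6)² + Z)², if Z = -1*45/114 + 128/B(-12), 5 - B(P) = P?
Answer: 2731929651025/1001975716 ≈ 2726.5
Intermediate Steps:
B(P) = 5 - P
Z = 4609/646 (Z = -1*45/114 + 128/(5 - 1*(-12)) = -45*1/114 + 128/(5 + 12) = -15/38 + 128/17 = 4609/646 ≈ 7.1347)
((-5/(-7) + 6)² + Z)² = ((-5/(-7) + 6)² + 4609/646)² = ((-5*(-⅐) + 6)² + 4609/646)² = ((5/7 + 6)² + 4609/646)² = ((47/7)² + 4609/646)² = (2209/49 + 4609/646)² = (1652855/31654)² = 2731929651025/1001975716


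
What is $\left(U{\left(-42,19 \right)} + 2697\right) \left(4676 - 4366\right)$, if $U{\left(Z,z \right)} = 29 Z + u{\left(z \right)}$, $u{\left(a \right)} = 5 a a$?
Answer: $1018040$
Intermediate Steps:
$u{\left(a \right)} = 5 a^{2}$
$U{\left(Z,z \right)} = 5 z^{2} + 29 Z$ ($U{\left(Z,z \right)} = 29 Z + 5 z^{2} = 5 z^{2} + 29 Z$)
$\left(U{\left(-42,19 \right)} + 2697\right) \left(4676 - 4366\right) = \left(\left(5 \cdot 19^{2} + 29 \left(-42\right)\right) + 2697\right) \left(4676 - 4366\right) = \left(\left(5 \cdot 361 - 1218\right) + 2697\right) 310 = \left(\left(1805 - 1218\right) + 2697\right) 310 = \left(587 + 2697\right) 310 = 3284 \cdot 310 = 1018040$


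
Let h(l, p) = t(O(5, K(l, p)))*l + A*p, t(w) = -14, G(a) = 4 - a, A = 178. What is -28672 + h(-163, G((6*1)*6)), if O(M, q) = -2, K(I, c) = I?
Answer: -32086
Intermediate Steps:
h(l, p) = -14*l + 178*p
-28672 + h(-163, G((6*1)*6)) = -28672 + (-14*(-163) + 178*(4 - 6*1*6)) = -28672 + (2282 + 178*(4 - 6*6)) = -28672 + (2282 + 178*(4 - 1*36)) = -28672 + (2282 + 178*(4 - 36)) = -28672 + (2282 + 178*(-32)) = -28672 + (2282 - 5696) = -28672 - 3414 = -32086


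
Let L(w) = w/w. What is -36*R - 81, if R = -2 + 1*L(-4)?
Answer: -45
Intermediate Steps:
L(w) = 1
R = -1 (R = -2 + 1*1 = -2 + 1 = -1)
-36*R - 81 = -36*(-1) - 81 = 36 - 81 = -45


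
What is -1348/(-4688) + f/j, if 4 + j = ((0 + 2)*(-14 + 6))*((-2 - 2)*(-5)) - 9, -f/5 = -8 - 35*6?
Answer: -1165259/390276 ≈ -2.9857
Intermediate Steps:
f = 1090 (f = -5*(-8 - 35*6) = -5*(-8 - 210) = -5*(-218) = 1090)
j = -333 (j = -4 + (((0 + 2)*(-14 + 6))*((-2 - 2)*(-5)) - 9) = -4 + ((2*(-8))*(-4*(-5)) - 9) = -4 + (-16*20 - 9) = -4 + (-320 - 9) = -4 - 329 = -333)
-1348/(-4688) + f/j = -1348/(-4688) + 1090/(-333) = -1348*(-1/4688) + 1090*(-1/333) = 337/1172 - 1090/333 = -1165259/390276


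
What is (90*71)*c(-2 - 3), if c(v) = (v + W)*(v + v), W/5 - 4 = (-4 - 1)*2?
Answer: 2236500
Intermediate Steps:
W = -30 (W = 20 + 5*((-4 - 1)*2) = 20 + 5*(-5*2) = 20 + 5*(-10) = 20 - 50 = -30)
c(v) = 2*v*(-30 + v) (c(v) = (v - 30)*(v + v) = (-30 + v)*(2*v) = 2*v*(-30 + v))
(90*71)*c(-2 - 3) = (90*71)*(2*(-2 - 3)*(-30 + (-2 - 3))) = 6390*(2*(-5)*(-30 - 5)) = 6390*(2*(-5)*(-35)) = 6390*350 = 2236500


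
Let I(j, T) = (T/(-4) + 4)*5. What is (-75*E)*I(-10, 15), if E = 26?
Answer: -4875/2 ≈ -2437.5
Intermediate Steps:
I(j, T) = 20 - 5*T/4 (I(j, T) = (T*(-¼) + 4)*5 = (-T/4 + 4)*5 = (4 - T/4)*5 = 20 - 5*T/4)
(-75*E)*I(-10, 15) = (-75*26)*(20 - 5/4*15) = -1950*(20 - 75/4) = -1950*5/4 = -4875/2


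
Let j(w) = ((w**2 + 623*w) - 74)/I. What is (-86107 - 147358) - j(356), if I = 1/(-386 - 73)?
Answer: 159705085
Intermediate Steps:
I = -1/459 (I = 1/(-459) = -1/459 ≈ -0.0021787)
j(w) = 33966 - 285957*w - 459*w**2 (j(w) = ((w**2 + 623*w) - 74)/(-1/459) = (-74 + w**2 + 623*w)*(-459) = 33966 - 285957*w - 459*w**2)
(-86107 - 147358) - j(356) = (-86107 - 147358) - (33966 - 285957*356 - 459*356**2) = -233465 - (33966 - 101800692 - 459*126736) = -233465 - (33966 - 101800692 - 58171824) = -233465 - 1*(-159938550) = -233465 + 159938550 = 159705085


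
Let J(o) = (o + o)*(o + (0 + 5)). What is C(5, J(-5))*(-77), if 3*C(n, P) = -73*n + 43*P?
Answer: 28105/3 ≈ 9368.3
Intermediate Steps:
J(o) = 2*o*(5 + o) (J(o) = (2*o)*(o + 5) = (2*o)*(5 + o) = 2*o*(5 + o))
C(n, P) = -73*n/3 + 43*P/3 (C(n, P) = (-73*n + 43*P)/3 = -73*n/3 + 43*P/3)
C(5, J(-5))*(-77) = (-73/3*5 + 43*(2*(-5)*(5 - 5))/3)*(-77) = (-365/3 + 43*(2*(-5)*0)/3)*(-77) = (-365/3 + (43/3)*0)*(-77) = (-365/3 + 0)*(-77) = -365/3*(-77) = 28105/3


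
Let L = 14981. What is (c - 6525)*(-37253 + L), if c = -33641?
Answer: 894577152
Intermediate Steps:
(c - 6525)*(-37253 + L) = (-33641 - 6525)*(-37253 + 14981) = -40166*(-22272) = 894577152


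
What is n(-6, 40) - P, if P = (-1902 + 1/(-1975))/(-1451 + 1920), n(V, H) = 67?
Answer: 65816876/926275 ≈ 71.055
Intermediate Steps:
P = -3756451/926275 (P = (-1902 - 1/1975)/469 = -3756451/1975*1/469 = -3756451/926275 ≈ -4.0554)
n(-6, 40) - P = 67 - 1*(-3756451/926275) = 67 + 3756451/926275 = 65816876/926275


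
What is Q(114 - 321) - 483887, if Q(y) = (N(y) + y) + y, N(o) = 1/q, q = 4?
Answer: -1937203/4 ≈ -4.8430e+5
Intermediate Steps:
N(o) = 1/4
Q(y) = 1/4 + 2*y (Q(y) = (1/4 + y) + y = 1/4 + 2*y)
Q(114 - 321) - 483887 = (1/4 + 2*(114 - 321)) - 483887 = (1/4 + 2*(-207)) - 483887 = (1/4 - 414) - 483887 = -1655/4 - 483887 = -1937203/4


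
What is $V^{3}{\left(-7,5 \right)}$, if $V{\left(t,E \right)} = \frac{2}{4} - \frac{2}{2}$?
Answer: $- \frac{1}{8} \approx -0.125$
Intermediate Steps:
$V{\left(t,E \right)} = - \frac{1}{2}$ ($V{\left(t,E \right)} = 2 \cdot \frac{1}{4} - 1 = \frac{1}{2} - 1 = - \frac{1}{2}$)
$V^{3}{\left(-7,5 \right)} = \left(- \frac{1}{2}\right)^{3} = - \frac{1}{8}$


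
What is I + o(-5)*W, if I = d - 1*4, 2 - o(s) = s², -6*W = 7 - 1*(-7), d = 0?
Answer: 149/3 ≈ 49.667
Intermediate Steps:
W = -7/3 (W = -(7 - 1*(-7))/6 = -(7 + 7)/6 = -⅙*14 = -7/3 ≈ -2.3333)
o(s) = 2 - s²
I = -4 (I = 0 - 1*4 = 0 - 4 = -4)
I + o(-5)*W = -4 + (2 - 1*(-5)²)*(-7/3) = -4 + (2 - 1*25)*(-7/3) = -4 + (2 - 25)*(-7/3) = -4 - 23*(-7/3) = -4 + 161/3 = 149/3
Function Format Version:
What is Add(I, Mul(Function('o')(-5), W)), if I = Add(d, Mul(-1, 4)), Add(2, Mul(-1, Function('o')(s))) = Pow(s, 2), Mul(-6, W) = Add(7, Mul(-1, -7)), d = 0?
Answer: Rational(149, 3) ≈ 49.667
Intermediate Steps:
W = Rational(-7, 3) (W = Mul(Rational(-1, 6), Add(7, Mul(-1, -7))) = Mul(Rational(-1, 6), Add(7, 7)) = Mul(Rational(-1, 6), 14) = Rational(-7, 3) ≈ -2.3333)
Function('o')(s) = Add(2, Mul(-1, Pow(s, 2)))
I = -4 (I = Add(0, Mul(-1, 4)) = Add(0, -4) = -4)
Add(I, Mul(Function('o')(-5), W)) = Add(-4, Mul(Add(2, Mul(-1, Pow(-5, 2))), Rational(-7, 3))) = Add(-4, Mul(Add(2, Mul(-1, 25)), Rational(-7, 3))) = Add(-4, Mul(Add(2, -25), Rational(-7, 3))) = Add(-4, Mul(-23, Rational(-7, 3))) = Add(-4, Rational(161, 3)) = Rational(149, 3)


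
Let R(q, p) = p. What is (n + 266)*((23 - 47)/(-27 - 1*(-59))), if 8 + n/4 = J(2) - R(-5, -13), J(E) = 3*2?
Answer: -465/2 ≈ -232.50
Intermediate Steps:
J(E) = 6
n = 44 (n = -32 + 4*(6 - 1*(-13)) = -32 + 4*(6 + 13) = -32 + 4*19 = -32 + 76 = 44)
(n + 266)*((23 - 47)/(-27 - 1*(-59))) = (44 + 266)*((23 - 47)/(-27 - 1*(-59))) = 310*(-24/(-27 + 59)) = 310*(-24/32) = 310*(-24*1/32) = 310*(-3/4) = -465/2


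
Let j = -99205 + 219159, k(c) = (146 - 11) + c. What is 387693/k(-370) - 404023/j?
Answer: -46600271527/28189190 ≈ -1653.1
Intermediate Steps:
k(c) = 135 + c
j = 119954
387693/k(-370) - 404023/j = 387693/(135 - 370) - 404023/119954 = 387693/(-235) - 404023*1/119954 = 387693*(-1/235) - 404023/119954 = -387693/235 - 404023/119954 = -46600271527/28189190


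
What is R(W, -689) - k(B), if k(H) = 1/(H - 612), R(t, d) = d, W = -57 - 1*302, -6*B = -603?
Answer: -704845/1023 ≈ -689.00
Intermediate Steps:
B = 201/2 (B = -⅙*(-603) = 201/2 ≈ 100.50)
W = -359 (W = -57 - 302 = -359)
k(H) = 1/(-612 + H)
R(W, -689) - k(B) = -689 - 1/(-612 + 201/2) = -689 - 1/(-1023/2) = -689 - 1*(-2/1023) = -689 + 2/1023 = -704845/1023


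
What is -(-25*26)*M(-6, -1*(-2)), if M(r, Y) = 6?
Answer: 3900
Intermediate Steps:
-(-25*26)*M(-6, -1*(-2)) = -(-25*26)*6 = -(-650)*6 = -1*(-3900) = 3900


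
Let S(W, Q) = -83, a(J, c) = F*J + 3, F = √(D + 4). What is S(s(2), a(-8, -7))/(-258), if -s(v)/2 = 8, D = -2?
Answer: 83/258 ≈ 0.32171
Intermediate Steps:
F = √2 (F = √(-2 + 4) = √2 ≈ 1.4142)
s(v) = -16 (s(v) = -2*8 = -16)
a(J, c) = 3 + J*√2 (a(J, c) = √2*J + 3 = J*√2 + 3 = 3 + J*√2)
S(s(2), a(-8, -7))/(-258) = -83/(-258) = -83*(-1/258) = 83/258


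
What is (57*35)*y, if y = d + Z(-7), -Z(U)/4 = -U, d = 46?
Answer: 35910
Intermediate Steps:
Z(U) = 4*U (Z(U) = -(-4)*U = 4*U)
y = 18 (y = 46 + 4*(-7) = 46 - 28 = 18)
(57*35)*y = (57*35)*18 = 1995*18 = 35910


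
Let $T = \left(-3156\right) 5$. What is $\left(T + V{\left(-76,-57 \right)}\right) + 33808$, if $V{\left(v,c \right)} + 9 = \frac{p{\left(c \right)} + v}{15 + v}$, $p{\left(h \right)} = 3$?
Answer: $\frac{1099232}{61} \approx 18020.0$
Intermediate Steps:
$T = -15780$
$V{\left(v,c \right)} = -9 + \frac{3 + v}{15 + v}$
$\left(T + V{\left(-76,-57 \right)}\right) + 33808 = \left(-15780 + \frac{4 \left(-33 - -152\right)}{15 - 76}\right) + 33808 = \left(-15780 + \frac{4 \left(-33 + 152\right)}{-61}\right) + 33808 = \left(-15780 + 4 \left(- \frac{1}{61}\right) 119\right) + 33808 = \left(-15780 - \frac{476}{61}\right) + 33808 = - \frac{963056}{61} + 33808 = \frac{1099232}{61}$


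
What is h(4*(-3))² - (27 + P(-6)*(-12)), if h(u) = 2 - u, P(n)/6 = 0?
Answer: 169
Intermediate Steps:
P(n) = 0 (P(n) = 6*0 = 0)
h(4*(-3))² - (27 + P(-6)*(-12)) = (2 - 4*(-3))² - (27 + 0*(-12)) = (2 - 1*(-12))² - (27 + 0) = (2 + 12)² - 1*27 = 14² - 27 = 196 - 27 = 169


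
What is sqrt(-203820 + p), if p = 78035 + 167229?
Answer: 2*sqrt(10361) ≈ 203.58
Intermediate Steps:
p = 245264
sqrt(-203820 + p) = sqrt(-203820 + 245264) = sqrt(41444) = 2*sqrt(10361)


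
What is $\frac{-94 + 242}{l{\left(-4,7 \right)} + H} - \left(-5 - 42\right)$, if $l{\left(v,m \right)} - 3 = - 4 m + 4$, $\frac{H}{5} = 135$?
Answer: $\frac{15443}{327} \approx 47.226$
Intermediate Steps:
$H = 675$ ($H = 5 \cdot 135 = 675$)
$l{\left(v,m \right)} = 7 - 4 m$ ($l{\left(v,m \right)} = 3 - \left(-4 + 4 m\right) = 7 - 4 m$)
$\frac{-94 + 242}{l{\left(-4,7 \right)} + H} - \left(-5 - 42\right) = \frac{-94 + 242}{\left(7 - 28\right) + 675} - \left(-5 - 42\right) = \frac{148}{\left(7 - 28\right) + 675} - \left(-5 - 42\right) = \frac{148}{-21 + 675} - -47 = \frac{148}{654} + 47 = 148 \cdot \frac{1}{654} + 47 = \frac{74}{327} + 47 = \frac{15443}{327}$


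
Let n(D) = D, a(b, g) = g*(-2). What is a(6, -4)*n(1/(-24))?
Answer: -⅓ ≈ -0.33333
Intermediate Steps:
a(b, g) = -2*g
a(6, -4)*n(1/(-24)) = -2*(-4)/(-24) = 8*(-1/24) = -⅓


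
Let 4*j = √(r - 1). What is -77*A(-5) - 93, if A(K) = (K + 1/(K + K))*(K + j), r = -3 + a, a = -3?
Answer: -4113/2 + 3927*I*√7/40 ≈ -2056.5 + 259.75*I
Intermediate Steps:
r = -6 (r = -3 - 3 = -6)
j = I*√7/4 (j = √(-6 - 1)/4 = √(-7)/4 = (I*√7)/4 = I*√7/4 ≈ 0.66144*I)
A(K) = (K + 1/(2*K))*(K + I*√7/4) (A(K) = (K + 1/(K + K))*(K + I*√7/4) = (K + 1/(2*K))*(K + I*√7/4))
-77*A(-5) - 93 = -77*(½ + (-5)² + (¼)*I*(-5)*√7 + (⅛)*I*√7/(-5)) - 93 = -77*(½ + 25 - 5*I*√7/4 + (⅛)*I*√7*(-⅕)) - 93 = -77*(½ + 25 - 5*I*√7/4 - I*√7/40) - 93 = -77*(51/2 - 51*I*√7/40) - 93 = (-3927/2 + 3927*I*√7/40) - 93 = -4113/2 + 3927*I*√7/40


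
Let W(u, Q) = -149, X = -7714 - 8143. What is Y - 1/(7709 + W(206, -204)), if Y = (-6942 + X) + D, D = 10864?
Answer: -90228601/7560 ≈ -11935.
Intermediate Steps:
X = -15857
Y = -11935 (Y = (-6942 - 15857) + 10864 = -22799 + 10864 = -11935)
Y - 1/(7709 + W(206, -204)) = -11935 - 1/(7709 - 149) = -11935 - 1/7560 = -90228601/7560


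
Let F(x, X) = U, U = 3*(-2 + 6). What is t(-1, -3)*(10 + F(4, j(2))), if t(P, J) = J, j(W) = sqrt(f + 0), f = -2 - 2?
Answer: -66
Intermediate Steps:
f = -4
U = 12 (U = 3*4 = 12)
j(W) = 2*I (j(W) = sqrt(-4 + 0) = sqrt(-4) = 2*I)
F(x, X) = 12
t(-1, -3)*(10 + F(4, j(2))) = -3*(10 + 12) = -3*22 = -66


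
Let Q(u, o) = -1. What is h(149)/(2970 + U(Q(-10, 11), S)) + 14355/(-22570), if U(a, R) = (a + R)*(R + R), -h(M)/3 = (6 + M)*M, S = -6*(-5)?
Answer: -5437915/354349 ≈ -15.346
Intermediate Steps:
S = 30
h(M) = -3*M*(6 + M) (h(M) = -3*(6 + M)*M = -3*M*(6 + M))
U(a, R) = 2*R*(R + a) (U(a, R) = (R + a)*(2*R) = 2*R*(R + a))
h(149)/(2970 + U(Q(-10, 11), S)) + 14355/(-22570) = (-3*149*(6 + 149))/(2970 + 2*30*(30 - 1)) + 14355/(-22570) = (-3*149*155)/(2970 + 2*30*29) + 14355*(-1/22570) = -69285/(2970 + 1740) - 2871/4514 = -69285/4710 - 2871/4514 = -69285*1/4710 - 2871/4514 = -4619/314 - 2871/4514 = -5437915/354349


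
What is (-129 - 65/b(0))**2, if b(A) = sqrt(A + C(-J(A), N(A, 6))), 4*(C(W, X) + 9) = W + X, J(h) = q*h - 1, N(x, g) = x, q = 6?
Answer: 113107/7 - 6708*I*sqrt(35)/7 ≈ 16158.0 - 5669.3*I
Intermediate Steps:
J(h) = -1 + 6*h (J(h) = 6*h - 1 = -1 + 6*h)
C(W, X) = -9 + W/4 + X/4 (C(W, X) = -9 + (W + X)/4 = -9 + (W/4 + X/4) = -9 + W/4 + X/4)
b(A) = sqrt(-35/4 - A/4) (b(A) = sqrt(A + (-9 + (-(-1 + 6*A))/4 + A/4)) = sqrt(A + (-9 + (1 - 6*A)/4 + A/4)) = sqrt(A + (-9 + (1/4 - 3*A/2) + A/4)) = sqrt(A + (-35/4 - 5*A/4)) = sqrt(-35/4 - A/4))
(-129 - 65/b(0))**2 = (-129 - 65*2/sqrt(-35 - 1*0))**2 = (-129 - 65*2/sqrt(-35 + 0))**2 = (-129 - 65*(-2*I*sqrt(35)/35))**2 = (-129 - (-26)*I*sqrt(35)/7)**2 = (-129 + 26*I*sqrt(35)/7)**2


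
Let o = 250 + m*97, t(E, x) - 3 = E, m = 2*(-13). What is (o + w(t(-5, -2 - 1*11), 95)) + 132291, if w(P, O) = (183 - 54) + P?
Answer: 130146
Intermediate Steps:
m = -26
t(E, x) = 3 + E
w(P, O) = 129 + P
o = -2272 (o = 250 - 26*97 = 250 - 2522 = -2272)
(o + w(t(-5, -2 - 1*11), 95)) + 132291 = (-2272 + (129 + (3 - 5))) + 132291 = (-2272 + (129 - 2)) + 132291 = (-2272 + 127) + 132291 = -2145 + 132291 = 130146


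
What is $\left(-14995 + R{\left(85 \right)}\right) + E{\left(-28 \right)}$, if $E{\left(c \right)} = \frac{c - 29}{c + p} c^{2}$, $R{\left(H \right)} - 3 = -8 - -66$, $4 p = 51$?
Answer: $- \frac{732222}{61} \approx -12004.0$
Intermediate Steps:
$p = \frac{51}{4}$ ($p = \frac{1}{4} \cdot 51 = \frac{51}{4} \approx 12.75$)
$R{\left(H \right)} = 61$ ($R{\left(H \right)} = 3 - -58 = 3 + \left(-8 + 66\right) = 3 + 58 = 61$)
$E{\left(c \right)} = \frac{c^{2} \left(-29 + c\right)}{\frac{51}{4} + c}$ ($E{\left(c \right)} = \frac{c - 29}{c + \frac{51}{4}} c^{2} = \frac{-29 + c}{\frac{51}{4} + c} c^{2} = \frac{c^{2} \left(-29 + c\right)}{\frac{51}{4} + c}$)
$\left(-14995 + R{\left(85 \right)}\right) + E{\left(-28 \right)} = \left(-14995 + 61\right) + \frac{4 \left(-28\right)^{2} \left(-29 - 28\right)}{51 + 4 \left(-28\right)} = -14934 + 4 \cdot 784 \frac{1}{51 - 112} \left(-57\right) = -14934 + 4 \cdot 784 \frac{1}{-61} \left(-57\right) = -14934 + 4 \cdot 784 \left(- \frac{1}{61}\right) \left(-57\right) = -14934 + \frac{178752}{61} = - \frac{732222}{61}$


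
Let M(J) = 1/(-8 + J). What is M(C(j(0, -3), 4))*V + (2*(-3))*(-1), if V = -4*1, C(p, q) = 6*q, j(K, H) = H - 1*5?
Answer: 23/4 ≈ 5.7500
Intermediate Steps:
j(K, H) = -5 + H (j(K, H) = H - 5 = -5 + H)
V = -4
M(C(j(0, -3), 4))*V + (2*(-3))*(-1) = -4/(-8 + 6*4) + (2*(-3))*(-1) = -4/(-8 + 24) - 6*(-1) = -4/16 + 6 = (1/16)*(-4) + 6 = -¼ + 6 = 23/4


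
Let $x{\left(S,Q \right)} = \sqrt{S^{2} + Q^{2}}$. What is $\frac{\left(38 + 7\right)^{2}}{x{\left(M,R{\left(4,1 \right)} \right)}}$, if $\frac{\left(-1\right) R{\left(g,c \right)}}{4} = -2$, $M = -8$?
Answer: $\frac{2025 \sqrt{2}}{16} \approx 178.99$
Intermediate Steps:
$R{\left(g,c \right)} = 8$ ($R{\left(g,c \right)} = \left(-4\right) \left(-2\right) = 8$)
$x{\left(S,Q \right)} = \sqrt{Q^{2} + S^{2}}$
$\frac{\left(38 + 7\right)^{2}}{x{\left(M,R{\left(4,1 \right)} \right)}} = \frac{\left(38 + 7\right)^{2}}{\sqrt{8^{2} + \left(-8\right)^{2}}} = \frac{45^{2}}{\sqrt{64 + 64}} = \frac{2025}{\sqrt{128}} = \frac{2025}{8 \sqrt{2}} = 2025 \frac{\sqrt{2}}{16} = \frac{2025 \sqrt{2}}{16}$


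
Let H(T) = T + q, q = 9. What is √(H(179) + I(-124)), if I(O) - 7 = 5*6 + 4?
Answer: √229 ≈ 15.133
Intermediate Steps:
I(O) = 41 (I(O) = 7 + (5*6 + 4) = 7 + (30 + 4) = 7 + 34 = 41)
H(T) = 9 + T (H(T) = T + 9 = 9 + T)
√(H(179) + I(-124)) = √((9 + 179) + 41) = √(188 + 41) = √229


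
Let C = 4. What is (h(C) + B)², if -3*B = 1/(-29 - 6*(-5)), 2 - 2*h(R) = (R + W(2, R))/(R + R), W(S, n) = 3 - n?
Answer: 529/2304 ≈ 0.22960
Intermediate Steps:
h(R) = 1 - 3/(4*R) (h(R) = 1 - (R + (3 - R))/(2*(R + R)) = 1 - 3/(2*(2*R)) = 1 - 3*1/(2*R)/2 = 1 - 3/(4*R))
B = -⅓ (B = -1/(3*(-29 - 6*(-5))) = -1/(3*(-29 + 30)) = -⅓/1 = -⅓*1 = -⅓ ≈ -0.33333)
(h(C) + B)² = ((-¾ + 4)/4 - ⅓)² = ((¼)*(13/4) - ⅓)² = (13/16 - ⅓)² = (23/48)² = 529/2304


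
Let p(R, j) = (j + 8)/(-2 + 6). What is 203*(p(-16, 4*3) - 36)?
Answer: -6293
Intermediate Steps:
p(R, j) = 2 + j/4 (p(R, j) = (8 + j)/4 = (8 + j)*(¼) = 2 + j/4)
203*(p(-16, 4*3) - 36) = 203*((2 + (4*3)/4) - 36) = 203*((2 + (¼)*12) - 36) = 203*((2 + 3) - 36) = 203*(5 - 36) = 203*(-31) = -6293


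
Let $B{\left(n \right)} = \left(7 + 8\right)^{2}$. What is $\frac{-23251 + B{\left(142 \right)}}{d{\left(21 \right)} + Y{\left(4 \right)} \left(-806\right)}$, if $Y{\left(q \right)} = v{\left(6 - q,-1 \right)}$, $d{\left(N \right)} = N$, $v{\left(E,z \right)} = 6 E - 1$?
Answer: $\frac{794}{305} \approx 2.6033$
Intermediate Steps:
$v{\left(E,z \right)} = -1 + 6 E$
$B{\left(n \right)} = 225$ ($B{\left(n \right)} = 15^{2} = 225$)
$Y{\left(q \right)} = 35 - 6 q$ ($Y{\left(q \right)} = -1 + 6 \left(6 - q\right) = -1 - \left(-36 + 6 q\right) = 35 - 6 q$)
$\frac{-23251 + B{\left(142 \right)}}{d{\left(21 \right)} + Y{\left(4 \right)} \left(-806\right)} = \frac{-23251 + 225}{21 + \left(35 - 24\right) \left(-806\right)} = - \frac{23026}{21 + \left(35 - 24\right) \left(-806\right)} = - \frac{23026}{21 + 11 \left(-806\right)} = - \frac{23026}{21 - 8866} = - \frac{23026}{-8845} = \left(-23026\right) \left(- \frac{1}{8845}\right) = \frac{794}{305}$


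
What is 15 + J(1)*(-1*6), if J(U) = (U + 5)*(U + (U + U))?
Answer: -93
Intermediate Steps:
J(U) = 3*U*(5 + U) (J(U) = (5 + U)*(U + 2*U) = (5 + U)*(3*U) = 3*U*(5 + U))
15 + J(1)*(-1*6) = 15 + (3*1*(5 + 1))*(-1*6) = 15 + (3*1*6)*(-6) = 15 + 18*(-6) = 15 - 108 = -93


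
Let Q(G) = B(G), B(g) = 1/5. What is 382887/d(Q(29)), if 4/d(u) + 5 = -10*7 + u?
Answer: -71599869/10 ≈ -7.1600e+6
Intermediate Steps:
B(g) = ⅕
Q(G) = ⅕
d(u) = 4/(-75 + u) (d(u) = 4/(-5 + (-10*7 + u)) = 4/(-5 + (-70 + u)) = 4/(-75 + u))
382887/d(Q(29)) = 382887/((4/(-75 + ⅕))) = 382887/((4/(-374/5))) = 382887/((4*(-5/374))) = 382887/(-10/187) = 382887*(-187/10) = -71599869/10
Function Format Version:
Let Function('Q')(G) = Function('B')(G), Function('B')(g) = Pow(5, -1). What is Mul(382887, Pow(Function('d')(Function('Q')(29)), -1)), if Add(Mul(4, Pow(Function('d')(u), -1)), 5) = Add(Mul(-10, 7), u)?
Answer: Rational(-71599869, 10) ≈ -7.1600e+6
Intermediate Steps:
Function('B')(g) = Rational(1, 5)
Function('Q')(G) = Rational(1, 5)
Function('d')(u) = Mul(4, Pow(Add(-75, u), -1)) (Function('d')(u) = Mul(4, Pow(Add(-5, Add(Mul(-10, 7), u)), -1)) = Mul(4, Pow(Add(-5, Add(-70, u)), -1)) = Mul(4, Pow(Add(-75, u), -1)))
Mul(382887, Pow(Function('d')(Function('Q')(29)), -1)) = Mul(382887, Pow(Mul(4, Pow(Add(-75, Rational(1, 5)), -1)), -1)) = Mul(382887, Pow(Mul(4, Pow(Rational(-374, 5), -1)), -1)) = Mul(382887, Pow(Mul(4, Rational(-5, 374)), -1)) = Mul(382887, Pow(Rational(-10, 187), -1)) = Mul(382887, Rational(-187, 10)) = Rational(-71599869, 10)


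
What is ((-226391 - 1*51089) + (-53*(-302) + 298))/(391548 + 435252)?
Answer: -32647/103350 ≈ -0.31589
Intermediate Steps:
((-226391 - 1*51089) + (-53*(-302) + 298))/(391548 + 435252) = ((-226391 - 51089) + (16006 + 298))/826800 = (-277480 + 16304)*(1/826800) = -261176*1/826800 = -32647/103350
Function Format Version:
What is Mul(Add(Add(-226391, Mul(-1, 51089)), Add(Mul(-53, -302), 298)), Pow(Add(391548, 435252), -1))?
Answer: Rational(-32647, 103350) ≈ -0.31589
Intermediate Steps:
Mul(Add(Add(-226391, Mul(-1, 51089)), Add(Mul(-53, -302), 298)), Pow(Add(391548, 435252), -1)) = Mul(Add(Add(-226391, -51089), Add(16006, 298)), Pow(826800, -1)) = Mul(Add(-277480, 16304), Rational(1, 826800)) = Mul(-261176, Rational(1, 826800)) = Rational(-32647, 103350)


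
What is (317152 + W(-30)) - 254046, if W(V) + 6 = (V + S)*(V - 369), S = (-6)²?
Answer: 60706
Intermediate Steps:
S = 36
W(V) = -6 + (-369 + V)*(36 + V) (W(V) = -6 + (V + 36)*(V - 369) = -6 + (36 + V)*(-369 + V) = -6 + (-369 + V)*(36 + V))
(317152 + W(-30)) - 254046 = (317152 + (-13290 + (-30)² - 333*(-30))) - 254046 = (317152 + (-13290 + 900 + 9990)) - 254046 = (317152 - 2400) - 254046 = 314752 - 254046 = 60706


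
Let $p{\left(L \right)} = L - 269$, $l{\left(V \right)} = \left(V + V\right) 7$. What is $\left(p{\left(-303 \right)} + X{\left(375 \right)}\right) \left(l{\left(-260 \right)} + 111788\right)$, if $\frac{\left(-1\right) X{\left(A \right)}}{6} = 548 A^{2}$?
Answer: $-50004993360656$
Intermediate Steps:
$l{\left(V \right)} = 14 V$ ($l{\left(V \right)} = 2 V 7 = 14 V$)
$p{\left(L \right)} = -269 + L$
$X{\left(A \right)} = - 3288 A^{2}$ ($X{\left(A \right)} = - 6 \cdot 548 A^{2} = - 3288 A^{2}$)
$\left(p{\left(-303 \right)} + X{\left(375 \right)}\right) \left(l{\left(-260 \right)} + 111788\right) = \left(\left(-269 - 303\right) - 3288 \cdot 375^{2}\right) \left(14 \left(-260\right) + 111788\right) = \left(-572 - 462375000\right) \left(-3640 + 111788\right) = \left(-572 - 462375000\right) 108148 = \left(-462375572\right) 108148 = -50004993360656$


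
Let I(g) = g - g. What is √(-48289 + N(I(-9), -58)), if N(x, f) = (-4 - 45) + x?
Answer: I*√48338 ≈ 219.86*I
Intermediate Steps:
I(g) = 0
N(x, f) = -49 + x
√(-48289 + N(I(-9), -58)) = √(-48289 + (-49 + 0)) = √(-48289 - 49) = √(-48338) = I*√48338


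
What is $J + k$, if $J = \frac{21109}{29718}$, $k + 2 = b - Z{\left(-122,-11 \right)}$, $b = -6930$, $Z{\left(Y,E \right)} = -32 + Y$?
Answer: $- \frac{201407495}{29718} \approx -6777.3$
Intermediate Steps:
$k = -6778$ ($k = -2 - 6776 = -6778$)
$J = \frac{21109}{29718}$ ($J = 21109 \cdot \frac{1}{29718} = \frac{21109}{29718} \approx 0.71031$)
$J + k = \frac{21109}{29718} - 6778 = - \frac{201407495}{29718}$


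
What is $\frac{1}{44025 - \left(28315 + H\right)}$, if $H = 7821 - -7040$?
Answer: $\frac{1}{849} \approx 0.0011779$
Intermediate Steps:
$H = 14861$ ($H = 7821 + 7040 = 14861$)
$\frac{1}{44025 - \left(28315 + H\right)} = \frac{1}{44025 - 43176} = \frac{1}{849}$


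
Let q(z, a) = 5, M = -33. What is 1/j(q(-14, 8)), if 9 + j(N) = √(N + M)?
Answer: -9/109 - 2*I*√7/109 ≈ -0.082569 - 0.048546*I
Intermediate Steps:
j(N) = -9 + √(-33 + N) (j(N) = -9 + √(N - 33) = -9 + √(-33 + N))
1/j(q(-14, 8)) = 1/(-9 + √(-33 + 5)) = 1/(-9 + √(-28)) = 1/(-9 + 2*I*√7)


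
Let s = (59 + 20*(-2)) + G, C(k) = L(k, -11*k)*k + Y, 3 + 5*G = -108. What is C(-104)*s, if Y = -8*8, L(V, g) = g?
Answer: 380928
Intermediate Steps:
Y = -64
G = -111/5 (G = -3/5 + (1/5)*(-108) = -3/5 - 108/5 = -111/5 ≈ -22.200)
C(k) = -64 - 11*k**2 (C(k) = (-11*k)*k - 64 = -11*k**2 - 64 = -64 - 11*k**2)
s = -16/5 (s = (59 + 20*(-2)) - 111/5 = (59 - 40) - 111/5 = 19 - 111/5 = -16/5 ≈ -3.2000)
C(-104)*s = (-64 - 11*(-104)**2)*(-16/5) = (-64 - 11*10816)*(-16/5) = (-64 - 118976)*(-16/5) = -119040*(-16/5) = 380928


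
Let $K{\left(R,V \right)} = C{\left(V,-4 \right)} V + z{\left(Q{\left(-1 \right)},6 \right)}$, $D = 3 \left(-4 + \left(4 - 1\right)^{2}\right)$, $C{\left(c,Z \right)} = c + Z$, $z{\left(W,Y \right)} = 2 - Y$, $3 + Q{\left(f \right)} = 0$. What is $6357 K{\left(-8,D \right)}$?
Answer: $1023477$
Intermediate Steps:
$Q{\left(f \right)} = -3$ ($Q{\left(f \right)} = -3 + 0 = -3$)
$C{\left(c,Z \right)} = Z + c$
$D = 15$ ($D = 3 \left(-4 + 3^{2}\right) = 3 \left(-4 + 9\right) = 3 \cdot 5 = 15$)
$K{\left(R,V \right)} = -4 + V \left(-4 + V\right)$ ($K{\left(R,V \right)} = \left(-4 + V\right) V + \left(2 - 6\right) = V \left(-4 + V\right) + \left(2 - 6\right) = V \left(-4 + V\right) - 4 = -4 + V \left(-4 + V\right)$)
$6357 K{\left(-8,D \right)} = 6357 \left(-4 + 15 \left(-4 + 15\right)\right) = 6357 \left(-4 + 15 \cdot 11\right) = 6357 \left(-4 + 165\right) = 6357 \cdot 161 = 1023477$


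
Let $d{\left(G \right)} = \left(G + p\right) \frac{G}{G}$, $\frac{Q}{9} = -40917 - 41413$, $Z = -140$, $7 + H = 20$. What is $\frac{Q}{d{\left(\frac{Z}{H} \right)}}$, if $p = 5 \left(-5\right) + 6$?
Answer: $\frac{1070290}{43} \approx 24890.0$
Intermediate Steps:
$H = 13$ ($H = -7 + 20 = 13$)
$Q = -740970$ ($Q = 9 \left(-40917 - 41413\right) = 9 \left(-82330\right) = -740970$)
$p = -19$ ($p = -25 + 6 = -19$)
$d{\left(G \right)} = -19 + G$ ($d{\left(G \right)} = \left(G - 19\right) \frac{G}{G} = \left(-19 + G\right) 1 = -19 + G$)
$\frac{Q}{d{\left(\frac{Z}{H} \right)}} = - \frac{740970}{-19 - \frac{140}{13}} = - \frac{740970}{- \frac{387}{13}} = \left(-740970\right) \left(- \frac{13}{387}\right) = \frac{1070290}{43}$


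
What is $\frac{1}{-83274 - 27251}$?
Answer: $- \frac{1}{110525} \approx -9.0477 \cdot 10^{-6}$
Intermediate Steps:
$\frac{1}{-83274 - 27251} = \frac{1}{-110525} = - \frac{1}{110525}$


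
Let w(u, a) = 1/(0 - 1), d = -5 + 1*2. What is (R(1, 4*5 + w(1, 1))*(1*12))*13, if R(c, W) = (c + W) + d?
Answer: 2652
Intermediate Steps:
d = -3 (d = -5 + 2 = -3)
w(u, a) = -1 (w(u, a) = 1/(-1) = -1)
R(c, W) = -3 + W + c (R(c, W) = (c + W) - 3 = (W + c) - 3 = -3 + W + c)
(R(1, 4*5 + w(1, 1))*(1*12))*13 = ((-3 + (4*5 - 1) + 1)*(1*12))*13 = ((-3 + (20 - 1) + 1)*12)*13 = ((-3 + 19 + 1)*12)*13 = (17*12)*13 = 204*13 = 2652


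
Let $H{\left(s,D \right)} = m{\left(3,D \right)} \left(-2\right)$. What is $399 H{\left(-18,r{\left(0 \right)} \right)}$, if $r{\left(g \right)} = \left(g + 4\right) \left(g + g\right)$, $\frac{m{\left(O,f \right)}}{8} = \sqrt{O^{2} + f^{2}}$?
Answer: $-19152$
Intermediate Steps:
$m{\left(O,f \right)} = 8 \sqrt{O^{2} + f^{2}}$
$r{\left(g \right)} = 2 g \left(4 + g\right)$ ($r{\left(g \right)} = \left(4 + g\right) 2 g = 2 g \left(4 + g\right)$)
$H{\left(s,D \right)} = - 16 \sqrt{9 + D^{2}}$ ($H{\left(s,D \right)} = 8 \sqrt{3^{2} + D^{2}} \left(-2\right) = 8 \sqrt{9 + D^{2}} \left(-2\right) = - 16 \sqrt{9 + D^{2}}$)
$399 H{\left(-18,r{\left(0 \right)} \right)} = 399 \left(- 16 \sqrt{9 + \left(2 \cdot 0 \left(4 + 0\right)\right)^{2}}\right) = 399 \left(- 16 \sqrt{9 + \left(2 \cdot 0 \cdot 4\right)^{2}}\right) = 399 \left(- 16 \sqrt{9 + 0^{2}}\right) = 399 \left(- 16 \sqrt{9 + 0}\right) = 399 \left(- 16 \sqrt{9}\right) = 399 \left(\left(-16\right) 3\right) = 399 \left(-48\right) = -19152$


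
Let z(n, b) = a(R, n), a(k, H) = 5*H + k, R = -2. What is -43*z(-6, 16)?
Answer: 1376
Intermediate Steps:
a(k, H) = k + 5*H
z(n, b) = -2 + 5*n
-43*z(-6, 16) = -43*(-2 + 5*(-6)) = -43*(-2 - 30) = -43*(-32) = 1376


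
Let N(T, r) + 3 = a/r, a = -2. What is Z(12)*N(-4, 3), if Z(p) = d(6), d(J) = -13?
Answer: 143/3 ≈ 47.667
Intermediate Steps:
N(T, r) = -3 - 2/r
Z(p) = -13
Z(12)*N(-4, 3) = -13*(-3 - 2/3) = -13*(-11/3) = 143/3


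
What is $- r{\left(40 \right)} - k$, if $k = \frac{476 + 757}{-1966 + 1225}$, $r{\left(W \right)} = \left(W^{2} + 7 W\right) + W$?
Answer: $- \frac{473829}{247} \approx -1918.3$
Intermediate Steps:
$r{\left(W \right)} = W^{2} + 8 W$
$k = - \frac{411}{247}$ ($k = \frac{1233}{-741} = 1233 \left(- \frac{1}{741}\right) = - \frac{411}{247} \approx -1.664$)
$- r{\left(40 \right)} - k = - 40 \left(8 + 40\right) - - \frac{411}{247} = - 40 \cdot 48 + \frac{411}{247} = \left(-1\right) 1920 + \frac{411}{247} = -1920 + \frac{411}{247} = - \frac{473829}{247}$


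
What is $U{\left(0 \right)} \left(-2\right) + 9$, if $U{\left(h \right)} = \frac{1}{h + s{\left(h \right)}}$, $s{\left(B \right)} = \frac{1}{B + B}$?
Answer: $9$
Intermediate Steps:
$s{\left(B \right)} = \frac{1}{2 B}$
$U{\left(h \right)} = \frac{1}{h + \frac{1}{2 h}}$
$U{\left(0 \right)} \left(-2\right) + 9 = 2 \cdot 0 \frac{1}{1 + 2 \cdot 0^{2}} \left(-2\right) + 9 = 2 \cdot 0 \frac{1}{1 + 2 \cdot 0} \left(-2\right) + 9 = 2 \cdot 0 \frac{1}{1 + 0} \left(-2\right) + 9 = 2 \cdot 0 \cdot 1^{-1} \left(-2\right) + 9 = 2 \cdot 0 \cdot 1 \left(-2\right) + 9 = 0 \left(-2\right) + 9 = 0 + 9 = 9$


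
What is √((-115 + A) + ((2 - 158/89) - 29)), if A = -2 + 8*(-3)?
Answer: I*√1344790/89 ≈ 13.03*I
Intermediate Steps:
A = -26 (A = -2 - 24 = -26)
√((-115 + A) + ((2 - 158/89) - 29)) = √((-115 - 26) + ((2 - 158/89) - 29)) = √(-141 + ((2 - 158*1/89) - 29)) = √(-141 + ((2 - 158/89) - 29)) = √(-141 + (20/89 - 29)) = √(-141 - 2561/89) = √(-15110/89) = I*√1344790/89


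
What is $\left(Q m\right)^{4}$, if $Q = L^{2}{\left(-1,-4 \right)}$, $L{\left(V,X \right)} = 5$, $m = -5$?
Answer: $244140625$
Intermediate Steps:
$Q = 25$ ($Q = 5^{2} = 25$)
$\left(Q m\right)^{4} = \left(25 \left(-5\right)\right)^{4} = \left(-125\right)^{4} = 244140625$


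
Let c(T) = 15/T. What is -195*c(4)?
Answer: -2925/4 ≈ -731.25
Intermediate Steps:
-195*c(4) = -2925/4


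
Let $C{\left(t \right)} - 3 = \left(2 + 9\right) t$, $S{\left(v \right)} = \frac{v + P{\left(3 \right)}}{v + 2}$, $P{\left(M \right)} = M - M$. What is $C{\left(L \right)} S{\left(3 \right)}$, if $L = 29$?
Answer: $\frac{966}{5} \approx 193.2$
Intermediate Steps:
$P{\left(M \right)} = 0$
$S{\left(v \right)} = \frac{v}{2 + v}$ ($S{\left(v \right)} = \frac{v + 0}{v + 2} = \frac{v}{2 + v}$)
$C{\left(t \right)} = 3 + 11 t$ ($C{\left(t \right)} = 3 + \left(2 + 9\right) t = 3 + 11 t$)
$C{\left(L \right)} S{\left(3 \right)} = \left(3 + 11 \cdot 29\right) \frac{3}{2 + 3} = \left(3 + 319\right) \frac{3}{5} = 322 \cdot 3 \cdot \frac{1}{5} = 322 \cdot \frac{3}{5} = \frac{966}{5}$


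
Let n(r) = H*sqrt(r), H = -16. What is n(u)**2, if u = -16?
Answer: -4096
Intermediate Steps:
n(r) = -16*sqrt(r)
n(u)**2 = (-64*I)**2 = -4096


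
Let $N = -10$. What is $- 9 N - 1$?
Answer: $89$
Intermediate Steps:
$- 9 N - 1 = \left(-9\right) \left(-10\right) - 1 = 90 - 1 = 89$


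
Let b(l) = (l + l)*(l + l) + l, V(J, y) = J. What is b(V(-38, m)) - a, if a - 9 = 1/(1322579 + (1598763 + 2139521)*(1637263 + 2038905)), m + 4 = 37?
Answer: 78731133907069138/13742561338291 ≈ 5729.0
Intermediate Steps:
m = 33 (m = -4 + 37 = 33)
b(l) = l + 4*l² (b(l) = (2*l)*(2*l) + l = 4*l² + l = l + 4*l²)
a = 123683052044620/13742561338291 (a = 9 + 1/(1322579 + (1598763 + 2139521)*(1637263 + 2038905)) = 9 + 1/(1322579 + 3738284*3676168) = 9 + 1/(1322579 + 13742560015712) = 9 + 1/13742561338291 = 123683052044620/13742561338291 ≈ 9.0000)
b(V(-38, m)) - a = -38*(1 + 4*(-38)) - 1*123683052044620/13742561338291 = -38*(1 - 152) - 123683052044620/13742561338291 = -38*(-151) - 123683052044620/13742561338291 = 5738 - 123683052044620/13742561338291 = 78731133907069138/13742561338291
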